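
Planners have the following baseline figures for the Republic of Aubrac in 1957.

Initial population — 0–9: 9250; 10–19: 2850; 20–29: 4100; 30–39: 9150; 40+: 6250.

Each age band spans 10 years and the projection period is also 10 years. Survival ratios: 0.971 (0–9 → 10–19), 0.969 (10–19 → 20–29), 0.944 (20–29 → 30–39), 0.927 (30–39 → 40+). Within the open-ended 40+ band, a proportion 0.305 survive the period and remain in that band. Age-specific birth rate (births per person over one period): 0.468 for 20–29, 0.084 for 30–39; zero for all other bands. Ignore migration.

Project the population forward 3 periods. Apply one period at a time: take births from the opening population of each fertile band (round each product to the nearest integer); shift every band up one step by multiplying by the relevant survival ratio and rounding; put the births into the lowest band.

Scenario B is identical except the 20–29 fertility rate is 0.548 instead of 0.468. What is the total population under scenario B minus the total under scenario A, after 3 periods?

— Period 1 —
Births: 4100 * 0.468 = 1919 ; 9150 * 0.084 = 769 ⇒ total 2688
10–19: 9250 * 0.971 = 8982
20–29: 2850 * 0.969 = 2762
30–39: 4100 * 0.944 = 3870
40+: 9150 * 0.927 + 6250 * 0.305 = 8482 + 1906 = 10388
End of period: [2688, 8982, 2762, 3870, 10388]
— Period 2 —
Births: 2762 * 0.468 = 1293 ; 3870 * 0.084 = 325 ⇒ total 1618
10–19: 2688 * 0.971 = 2610
20–29: 8982 * 0.969 = 8704
30–39: 2762 * 0.944 = 2607
40+: 3870 * 0.927 + 10388 * 0.305 = 3587 + 3168 = 6755
End of period: [1618, 2610, 8704, 2607, 6755]
— Period 3 —
Births: 8704 * 0.468 = 4073 ; 2607 * 0.084 = 219 ⇒ total 4292
10–19: 1618 * 0.971 = 1571
20–29: 2610 * 0.969 = 2529
30–39: 8704 * 0.944 = 8217
40+: 2607 * 0.927 + 6755 * 0.305 = 2417 + 2060 = 4477
End of period: [4292, 1571, 2529, 8217, 4477]
Scenario A total after 3 periods: 21086
Scenario B projection —
— Period 1 —
Births: 4100 * 0.548 = 2247 ; 9150 * 0.084 = 769 ⇒ total 3016
10–19: 9250 * 0.971 = 8982
20–29: 2850 * 0.969 = 2762
30–39: 4100 * 0.944 = 3870
40+: 9150 * 0.927 + 6250 * 0.305 = 8482 + 1906 = 10388
End of period: [3016, 8982, 2762, 3870, 10388]
— Period 2 —
Births: 2762 * 0.548 = 1514 ; 3870 * 0.084 = 325 ⇒ total 1839
10–19: 3016 * 0.971 = 2929
20–29: 8982 * 0.969 = 8704
30–39: 2762 * 0.944 = 2607
40+: 3870 * 0.927 + 10388 * 0.305 = 3587 + 3168 = 6755
End of period: [1839, 2929, 8704, 2607, 6755]
— Period 3 —
Births: 8704 * 0.548 = 4770 ; 2607 * 0.084 = 219 ⇒ total 4989
10–19: 1839 * 0.971 = 1786
20–29: 2929 * 0.969 = 2838
30–39: 8704 * 0.944 = 8217
40+: 2607 * 0.927 + 6755 * 0.305 = 2417 + 2060 = 4477
End of period: [4989, 1786, 2838, 8217, 4477]
Scenario B total after 3 periods: 22307
Difference B − A = 22307 − 21086 = 1221

1221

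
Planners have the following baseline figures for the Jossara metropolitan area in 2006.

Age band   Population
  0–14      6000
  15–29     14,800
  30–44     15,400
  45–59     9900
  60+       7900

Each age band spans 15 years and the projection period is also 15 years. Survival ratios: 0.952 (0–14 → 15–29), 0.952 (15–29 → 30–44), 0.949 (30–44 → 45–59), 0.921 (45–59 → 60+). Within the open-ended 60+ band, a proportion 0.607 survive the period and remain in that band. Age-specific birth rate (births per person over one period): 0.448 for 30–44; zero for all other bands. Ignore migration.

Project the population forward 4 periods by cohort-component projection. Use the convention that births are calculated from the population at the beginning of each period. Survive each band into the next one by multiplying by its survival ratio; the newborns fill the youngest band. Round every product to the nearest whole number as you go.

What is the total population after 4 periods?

37074

[period 1]
Births: 15400 × 0.448 = 6899
15–29: 6000 × 0.952 = 5712
30–44: 14800 × 0.952 = 14090
45–59: 15400 × 0.949 = 14615
60+: 9900 × 0.921 + 7900 × 0.607 = 9118 + 4795 = 13913
Giving 6899 / 5712 / 14090 / 14615 / 13913.
[period 2]
Births: 14090 × 0.448 = 6312
15–29: 6899 × 0.952 = 6568
30–44: 5712 × 0.952 = 5438
45–59: 14090 × 0.949 = 13371
60+: 14615 × 0.921 + 13913 × 0.607 = 13460 + 8445 = 21905
Giving 6312 / 6568 / 5438 / 13371 / 21905.
[period 3]
Births: 5438 × 0.448 = 2436
15–29: 6312 × 0.952 = 6009
30–44: 6568 × 0.952 = 6253
45–59: 5438 × 0.949 = 5161
60+: 13371 × 0.921 + 21905 × 0.607 = 12315 + 13296 = 25611
Giving 2436 / 6009 / 6253 / 5161 / 25611.
[period 4]
Births: 6253 × 0.448 = 2801
15–29: 2436 × 0.952 = 2319
30–44: 6009 × 0.952 = 5721
45–59: 6253 × 0.949 = 5934
60+: 5161 × 0.921 + 25611 × 0.607 = 4753 + 15546 = 20299
Giving 2801 / 2319 / 5721 / 5934 / 20299.
Total after period 4: 2801 + 2319 + 5721 + 5934 + 20299 = 37074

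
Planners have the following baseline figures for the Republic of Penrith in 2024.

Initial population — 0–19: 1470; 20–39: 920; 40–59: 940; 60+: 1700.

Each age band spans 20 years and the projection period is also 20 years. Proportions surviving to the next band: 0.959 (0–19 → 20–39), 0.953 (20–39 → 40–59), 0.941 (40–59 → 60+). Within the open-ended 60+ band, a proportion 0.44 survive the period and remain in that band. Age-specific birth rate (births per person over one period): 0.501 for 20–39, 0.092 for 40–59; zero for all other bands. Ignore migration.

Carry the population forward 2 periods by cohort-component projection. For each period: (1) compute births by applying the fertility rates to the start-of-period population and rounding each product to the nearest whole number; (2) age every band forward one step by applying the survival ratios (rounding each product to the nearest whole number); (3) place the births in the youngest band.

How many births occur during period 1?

Period 1:
Births: 920 × 0.501 = 461  |  940 × 0.092 = 86 → total 547
20–39: 1470 × 0.959 = 1410
40–59: 920 × 0.953 = 877
60+: 940 × 0.941 + 1700 × 0.44 = 885 + 748 = 1633
→ [547, 1410, 877, 1633]

547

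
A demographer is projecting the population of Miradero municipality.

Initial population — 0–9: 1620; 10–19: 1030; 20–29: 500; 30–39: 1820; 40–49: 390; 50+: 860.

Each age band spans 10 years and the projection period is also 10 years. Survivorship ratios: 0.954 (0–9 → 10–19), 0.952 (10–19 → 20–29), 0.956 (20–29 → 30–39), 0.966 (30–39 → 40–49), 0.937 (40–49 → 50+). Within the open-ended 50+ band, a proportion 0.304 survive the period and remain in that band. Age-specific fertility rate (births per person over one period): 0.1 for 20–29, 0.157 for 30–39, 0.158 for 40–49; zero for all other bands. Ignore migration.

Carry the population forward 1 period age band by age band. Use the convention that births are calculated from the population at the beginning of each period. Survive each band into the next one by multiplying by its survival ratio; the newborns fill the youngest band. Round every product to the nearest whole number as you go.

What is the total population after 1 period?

Call the bands 1 to 6, youngest first.
Period 1:
Births: 500 * 0.1 = 50  |  1820 * 0.157 = 286  |  390 * 0.158 = 62 ⇒ total 398
Band 2: 1620 * 0.954 = 1545
Band 3: 1030 * 0.952 = 981
Band 4: 500 * 0.956 = 478
Band 5: 1820 * 0.966 = 1758
Band 6: 390 * 0.937 + 860 * 0.304 = 365 + 261 = 626
→ [398, 1545, 981, 478, 1758, 626]
Total after period 1: 398 + 1545 + 981 + 478 + 1758 + 626 = 5786

5786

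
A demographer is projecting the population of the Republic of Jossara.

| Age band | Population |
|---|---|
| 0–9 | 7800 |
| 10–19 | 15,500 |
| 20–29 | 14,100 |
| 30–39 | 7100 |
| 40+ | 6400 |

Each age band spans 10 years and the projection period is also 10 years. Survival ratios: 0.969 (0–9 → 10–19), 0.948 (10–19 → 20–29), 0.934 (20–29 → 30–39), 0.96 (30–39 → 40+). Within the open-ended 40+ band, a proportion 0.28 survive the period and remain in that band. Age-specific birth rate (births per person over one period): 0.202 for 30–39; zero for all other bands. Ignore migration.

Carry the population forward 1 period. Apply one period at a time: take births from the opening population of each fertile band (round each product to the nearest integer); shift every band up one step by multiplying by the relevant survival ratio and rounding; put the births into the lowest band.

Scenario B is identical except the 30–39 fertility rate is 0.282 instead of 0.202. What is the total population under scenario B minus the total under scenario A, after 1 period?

568

Numbering the groups 1..5 from youngest to oldest:
After projecting period 1:
Births: 7100 × 0.202 = 1434
Group 2: 7800 × 0.969 = 7558
Group 3: 15500 × 0.948 = 14694
Group 4: 14100 × 0.934 = 13169
Group 5: 7100 × 0.96 + 6400 × 0.28 = 6816 + 1792 = 8608
Giving 1434 / 7558 / 14694 / 13169 / 8608.
Scenario A total after 1 period: 45463
Scenario B projection —
After projecting period 1:
Births: 7100 × 0.282 = 2002
Group 2: 7800 × 0.969 = 7558
Group 3: 15500 × 0.948 = 14694
Group 4: 14100 × 0.934 = 13169
Group 5: 7100 × 0.96 + 6400 × 0.28 = 6816 + 1792 = 8608
Giving 2002 / 7558 / 14694 / 13169 / 8608.
Scenario B total after 1 period: 46031
Difference B − A = 46031 − 45463 = 568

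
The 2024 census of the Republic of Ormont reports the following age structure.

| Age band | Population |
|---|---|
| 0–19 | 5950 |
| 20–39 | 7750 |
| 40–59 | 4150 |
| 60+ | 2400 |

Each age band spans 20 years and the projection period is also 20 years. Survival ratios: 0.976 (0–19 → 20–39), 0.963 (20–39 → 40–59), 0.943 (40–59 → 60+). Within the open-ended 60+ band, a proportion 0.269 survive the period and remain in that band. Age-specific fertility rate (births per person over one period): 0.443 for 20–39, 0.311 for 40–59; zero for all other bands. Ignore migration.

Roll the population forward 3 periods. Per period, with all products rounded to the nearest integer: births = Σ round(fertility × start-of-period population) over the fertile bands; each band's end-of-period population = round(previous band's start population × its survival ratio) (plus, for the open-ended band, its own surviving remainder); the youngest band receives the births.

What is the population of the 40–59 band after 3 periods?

4440

(Groups numbered youngest = 1 to oldest = 4.)
— Period 1 —
Births: 7750 × 0.443 = 3433 ; 4150 × 0.311 = 1291 → total 4724
Group 2: 5950 × 0.976 = 5807
Group 3: 7750 × 0.963 = 7463
Group 4: 4150 × 0.943 + 2400 × 0.269 = 3913 + 646 = 4559
Population now: 0–19=4724, 20–39=5807, 40–59=7463, 60+=4559
— Period 2 —
Births: 5807 × 0.443 = 2573 ; 7463 × 0.311 = 2321 → total 4894
Group 2: 4724 × 0.976 = 4611
Group 3: 5807 × 0.963 = 5592
Group 4: 7463 × 0.943 + 4559 × 0.269 = 7038 + 1226 = 8264
Population now: 0–19=4894, 20–39=4611, 40–59=5592, 60+=8264
— Period 3 —
Births: 4611 × 0.443 = 2043 ; 5592 × 0.311 = 1739 → total 3782
Group 2: 4894 × 0.976 = 4777
Group 3: 4611 × 0.963 = 4440
Group 4: 5592 × 0.943 + 8264 × 0.269 = 5273 + 2223 = 7496
Population now: 0–19=3782, 20–39=4777, 40–59=4440, 60+=7496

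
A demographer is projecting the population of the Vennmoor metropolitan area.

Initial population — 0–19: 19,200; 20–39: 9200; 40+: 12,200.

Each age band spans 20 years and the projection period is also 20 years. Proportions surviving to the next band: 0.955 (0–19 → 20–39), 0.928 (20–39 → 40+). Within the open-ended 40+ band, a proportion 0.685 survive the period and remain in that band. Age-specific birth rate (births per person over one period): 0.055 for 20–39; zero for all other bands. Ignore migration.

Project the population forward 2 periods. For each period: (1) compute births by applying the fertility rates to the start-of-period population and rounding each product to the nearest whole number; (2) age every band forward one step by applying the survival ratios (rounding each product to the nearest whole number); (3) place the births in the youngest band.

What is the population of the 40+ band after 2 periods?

Period 1:
Births: 9200 × 0.055 = 506
20–39: 19200 × 0.955 = 18336
40+: 9200 × 0.928 + 12200 × 0.685 = 8538 + 8357 = 16895
End of period: [506, 18336, 16895]
Period 2:
Births: 18336 × 0.055 = 1008
20–39: 506 × 0.955 = 483
40+: 18336 × 0.928 + 16895 × 0.685 = 17016 + 11573 = 28589
End of period: [1008, 483, 28589]

28589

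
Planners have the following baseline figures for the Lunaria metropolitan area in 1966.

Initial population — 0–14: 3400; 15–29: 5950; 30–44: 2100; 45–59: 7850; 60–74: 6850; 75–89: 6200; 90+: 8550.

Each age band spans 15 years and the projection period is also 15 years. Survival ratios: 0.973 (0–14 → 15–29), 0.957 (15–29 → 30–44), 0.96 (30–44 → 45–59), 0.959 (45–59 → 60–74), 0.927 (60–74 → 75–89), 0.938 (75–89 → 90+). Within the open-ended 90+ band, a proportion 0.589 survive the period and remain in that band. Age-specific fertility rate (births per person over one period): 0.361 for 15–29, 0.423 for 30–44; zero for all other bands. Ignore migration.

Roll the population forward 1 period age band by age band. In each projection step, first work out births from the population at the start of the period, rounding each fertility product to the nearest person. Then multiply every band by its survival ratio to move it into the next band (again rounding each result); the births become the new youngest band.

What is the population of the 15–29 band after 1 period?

3308

Numbering the groups 1..7 from youngest to oldest:
[period 1]
Births: 5950 × 0.361 = 2148  |  2100 × 0.423 = 888 ⇒ total 3036
Group 2: 3400 × 0.973 = 3308
Group 3: 5950 × 0.957 = 5694
Group 4: 2100 × 0.96 = 2016
Group 5: 7850 × 0.959 = 7528
Group 6: 6850 × 0.927 = 6350
Group 7: 6200 × 0.938 + 8550 × 0.589 = 5816 + 5036 = 10852
→ [3036, 3308, 5694, 2016, 7528, 6350, 10852]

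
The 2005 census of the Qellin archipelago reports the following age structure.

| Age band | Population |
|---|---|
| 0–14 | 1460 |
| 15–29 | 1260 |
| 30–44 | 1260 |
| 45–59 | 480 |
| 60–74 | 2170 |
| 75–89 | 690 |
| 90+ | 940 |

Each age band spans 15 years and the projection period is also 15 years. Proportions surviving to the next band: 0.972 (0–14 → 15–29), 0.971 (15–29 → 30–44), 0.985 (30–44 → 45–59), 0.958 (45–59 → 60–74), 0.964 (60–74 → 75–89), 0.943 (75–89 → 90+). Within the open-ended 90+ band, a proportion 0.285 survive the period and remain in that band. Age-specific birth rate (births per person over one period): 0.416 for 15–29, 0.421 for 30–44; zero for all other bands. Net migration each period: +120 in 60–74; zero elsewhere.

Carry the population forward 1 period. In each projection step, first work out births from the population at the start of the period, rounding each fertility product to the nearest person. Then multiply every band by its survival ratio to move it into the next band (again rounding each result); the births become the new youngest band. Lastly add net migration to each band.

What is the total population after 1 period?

8528

Numbering the bands 1..7 from youngest to oldest:
— Period 1 —
Births: 1260 * 0.416 = 524, 1260 * 0.421 = 530 → total 1054
Band 2: 1460 * 0.972 = 1419
Band 3: 1260 * 0.971 = 1223
Band 4: 1260 * 0.985 = 1241
Band 5: 480 * 0.958 = 460
Band 6: 2170 * 0.964 = 2092
Band 7: 690 * 0.943 + 940 * 0.285 = 651 + 268 = 919
Net migration: Band 5 + 120 → 580
Population now: 0–14=1054, 15–29=1419, 30–44=1223, 45–59=1241, 60–74=580, 75–89=2092, 90+=919
Total after period 1: 1054 + 1419 + 1223 + 1241 + 580 + 2092 + 919 = 8528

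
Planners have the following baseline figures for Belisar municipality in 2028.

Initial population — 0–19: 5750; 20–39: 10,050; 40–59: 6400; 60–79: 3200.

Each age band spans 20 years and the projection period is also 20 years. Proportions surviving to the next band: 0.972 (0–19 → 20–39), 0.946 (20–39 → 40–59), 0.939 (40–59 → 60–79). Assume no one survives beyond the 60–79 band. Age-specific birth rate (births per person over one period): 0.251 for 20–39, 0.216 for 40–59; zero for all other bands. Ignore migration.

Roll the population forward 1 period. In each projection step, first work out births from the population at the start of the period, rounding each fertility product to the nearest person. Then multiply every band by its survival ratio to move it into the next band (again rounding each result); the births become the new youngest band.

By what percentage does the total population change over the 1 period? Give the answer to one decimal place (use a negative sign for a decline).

-1.5

Period 1.
Births: 10050 × 0.251 = 2523  |  6400 × 0.216 = 1382 — total 3905
20–39: 5750 × 0.972 = 5589
40–59: 10050 × 0.946 = 9507
60–79: 6400 × 0.939 = 6010
End of period: [3905, 5589, 9507, 6010]
Total: 25400 → 25011; change = -389; percentage change = -1.5%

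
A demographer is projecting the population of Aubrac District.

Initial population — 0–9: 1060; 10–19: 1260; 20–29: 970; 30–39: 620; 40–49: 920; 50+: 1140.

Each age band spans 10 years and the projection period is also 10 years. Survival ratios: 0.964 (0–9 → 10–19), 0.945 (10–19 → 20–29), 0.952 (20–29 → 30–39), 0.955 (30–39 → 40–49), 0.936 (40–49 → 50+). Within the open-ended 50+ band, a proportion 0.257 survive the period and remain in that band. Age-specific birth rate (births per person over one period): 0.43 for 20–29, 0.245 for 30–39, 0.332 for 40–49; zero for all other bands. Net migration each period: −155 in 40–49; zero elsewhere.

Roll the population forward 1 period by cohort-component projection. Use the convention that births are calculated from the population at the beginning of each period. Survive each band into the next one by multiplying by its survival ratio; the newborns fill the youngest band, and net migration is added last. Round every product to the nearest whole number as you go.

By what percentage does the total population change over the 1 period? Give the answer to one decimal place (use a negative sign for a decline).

-6.2

Call the bands 1 to 6, youngest first.
Period 1.
Births: 970 × 0.43 = 417, 620 × 0.245 = 152, 920 × 0.332 = 305 ⇒ total 874
Band 2: 1060 × 0.964 = 1022
Band 3: 1260 × 0.945 = 1191
Band 4: 970 × 0.952 = 923
Band 5: 620 × 0.955 = 592
Band 6: 920 × 0.936 + 1140 × 0.257 = 861 + 293 = 1154
Net migration: Band 5 − 155 → 437
→ [874, 1022, 1191, 923, 437, 1154]
Total: 5970 → 5601; change = -369; percentage change = -6.2%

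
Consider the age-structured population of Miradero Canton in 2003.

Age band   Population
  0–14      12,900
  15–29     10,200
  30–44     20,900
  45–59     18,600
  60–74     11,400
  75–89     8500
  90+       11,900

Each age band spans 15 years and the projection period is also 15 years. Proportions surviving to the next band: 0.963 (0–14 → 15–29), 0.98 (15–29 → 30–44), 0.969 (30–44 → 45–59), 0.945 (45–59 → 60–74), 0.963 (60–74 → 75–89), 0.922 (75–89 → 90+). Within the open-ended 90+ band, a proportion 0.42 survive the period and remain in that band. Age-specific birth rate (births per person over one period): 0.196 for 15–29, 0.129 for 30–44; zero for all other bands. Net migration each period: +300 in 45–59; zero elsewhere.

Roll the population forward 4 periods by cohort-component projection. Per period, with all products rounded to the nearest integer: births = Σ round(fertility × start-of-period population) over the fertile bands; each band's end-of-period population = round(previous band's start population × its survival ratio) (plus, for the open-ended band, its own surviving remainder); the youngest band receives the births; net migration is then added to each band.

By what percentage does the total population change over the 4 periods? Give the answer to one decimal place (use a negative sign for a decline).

[period 1]
Births: 10200 × 0.196 = 1999 ; 20900 × 0.129 = 2696 → total 4695
15–29: 12900 × 0.963 = 12423
30–44: 10200 × 0.98 = 9996
45–59: 20900 × 0.969 = 20252
60–74: 18600 × 0.945 = 17577
75–89: 11400 × 0.963 = 10978
90+: 8500 × 0.922 + 11900 × 0.42 = 7837 + 4998 = 12835
Net migration: 45–59 + 300 → 20552
End of period: [4695, 12423, 9996, 20552, 17577, 10978, 12835]
[period 2]
Births: 12423 × 0.196 = 2435 ; 9996 × 0.129 = 1289 → total 3724
15–29: 4695 × 0.963 = 4521
30–44: 12423 × 0.98 = 12175
45–59: 9996 × 0.969 = 9686
60–74: 20552 × 0.945 = 19422
75–89: 17577 × 0.963 = 16927
90+: 10978 × 0.922 + 12835 × 0.42 = 10122 + 5391 = 15513
Net migration: 45–59 + 300 → 9986
End of period: [3724, 4521, 12175, 9986, 19422, 16927, 15513]
[period 3]
Births: 4521 × 0.196 = 886 ; 12175 × 0.129 = 1571 → total 2457
15–29: 3724 × 0.963 = 3586
30–44: 4521 × 0.98 = 4431
45–59: 12175 × 0.969 = 11798
60–74: 9986 × 0.945 = 9437
75–89: 19422 × 0.963 = 18703
90+: 16927 × 0.922 + 15513 × 0.42 = 15607 + 6515 = 22122
Net migration: 45–59 + 300 → 12098
End of period: [2457, 3586, 4431, 12098, 9437, 18703, 22122]
[period 4]
Births: 3586 × 0.196 = 703 ; 4431 × 0.129 = 572 → total 1275
15–29: 2457 × 0.963 = 2366
30–44: 3586 × 0.98 = 3514
45–59: 4431 × 0.969 = 4294
60–74: 12098 × 0.945 = 11433
75–89: 9437 × 0.963 = 9088
90+: 18703 × 0.922 + 22122 × 0.42 = 17244 + 9291 = 26535
Net migration: 45–59 + 300 → 4594
End of period: [1275, 2366, 3514, 4594, 11433, 9088, 26535]
Total: 94400 → 58805; change = -35595; percentage change = -37.7%

-37.7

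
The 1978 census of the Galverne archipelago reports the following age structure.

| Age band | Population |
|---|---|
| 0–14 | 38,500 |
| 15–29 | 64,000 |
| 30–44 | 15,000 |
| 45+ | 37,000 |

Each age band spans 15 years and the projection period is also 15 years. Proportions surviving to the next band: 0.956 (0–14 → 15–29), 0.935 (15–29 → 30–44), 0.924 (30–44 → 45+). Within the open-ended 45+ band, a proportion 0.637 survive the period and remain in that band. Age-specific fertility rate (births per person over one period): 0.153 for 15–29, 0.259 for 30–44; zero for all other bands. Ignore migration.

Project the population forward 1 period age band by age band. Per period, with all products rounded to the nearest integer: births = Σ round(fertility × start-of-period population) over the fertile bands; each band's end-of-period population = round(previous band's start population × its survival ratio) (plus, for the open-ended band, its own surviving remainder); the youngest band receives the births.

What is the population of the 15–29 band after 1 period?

Numbering the bands 1..4 from youngest to oldest:
Period 1:
Births: 64000 × 0.153 = 9792, 15000 × 0.259 = 3885 → 13677
Band 2: 38500 × 0.956 = 36806
Band 3: 64000 × 0.935 = 59840
Band 4: 15000 × 0.924 + 37000 × 0.637 = 13860 + 23569 = 37429
Giving 13677 / 36806 / 59840 / 37429.

36806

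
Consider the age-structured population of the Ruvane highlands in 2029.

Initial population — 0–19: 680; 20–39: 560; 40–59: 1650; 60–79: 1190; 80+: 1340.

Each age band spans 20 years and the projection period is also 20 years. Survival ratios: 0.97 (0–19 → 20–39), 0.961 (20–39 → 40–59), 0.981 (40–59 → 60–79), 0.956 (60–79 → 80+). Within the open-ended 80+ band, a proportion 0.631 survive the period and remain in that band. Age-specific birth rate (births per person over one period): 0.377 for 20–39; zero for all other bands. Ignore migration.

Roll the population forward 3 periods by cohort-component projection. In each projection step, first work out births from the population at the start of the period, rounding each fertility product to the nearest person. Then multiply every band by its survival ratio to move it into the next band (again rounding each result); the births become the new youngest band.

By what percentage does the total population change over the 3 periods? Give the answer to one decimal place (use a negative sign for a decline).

-37.1

— Period 1 —
Births: 560 × 0.377 = 211
20–39: 680 × 0.97 = 660
40–59: 560 × 0.961 = 538
60–79: 1650 × 0.981 = 1619
80+: 1190 × 0.956 + 1340 × 0.631 = 1138 + 846 = 1984
End of period: [211, 660, 538, 1619, 1984]
— Period 2 —
Births: 660 × 0.377 = 249
20–39: 211 × 0.97 = 205
40–59: 660 × 0.961 = 634
60–79: 538 × 0.981 = 528
80+: 1619 × 0.956 + 1984 × 0.631 = 1548 + 1252 = 2800
End of period: [249, 205, 634, 528, 2800]
— Period 3 —
Births: 205 × 0.377 = 77
20–39: 249 × 0.97 = 242
40–59: 205 × 0.961 = 197
60–79: 634 × 0.981 = 622
80+: 528 × 0.956 + 2800 × 0.631 = 505 + 1767 = 2272
End of period: [77, 242, 197, 622, 2272]
Total: 5420 → 3410; change = -2010; percentage change = -37.1%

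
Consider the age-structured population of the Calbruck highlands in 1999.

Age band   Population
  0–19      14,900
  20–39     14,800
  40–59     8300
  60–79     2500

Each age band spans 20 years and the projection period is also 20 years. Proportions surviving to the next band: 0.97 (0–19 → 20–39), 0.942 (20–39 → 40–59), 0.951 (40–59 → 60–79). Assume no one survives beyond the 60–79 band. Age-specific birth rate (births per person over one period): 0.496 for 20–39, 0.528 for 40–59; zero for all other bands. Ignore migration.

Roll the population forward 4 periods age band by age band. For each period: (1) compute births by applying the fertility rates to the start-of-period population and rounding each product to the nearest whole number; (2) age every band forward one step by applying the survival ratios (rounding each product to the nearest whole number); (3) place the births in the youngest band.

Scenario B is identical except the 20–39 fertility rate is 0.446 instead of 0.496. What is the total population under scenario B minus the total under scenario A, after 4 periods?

Numbering the groups 1..4 from youngest to oldest:
Period 1:
Births: 14800 × 0.496 = 7341 ; 8300 × 0.528 = 4382 → 11723
Group 2: 14900 × 0.97 = 14453
Group 3: 14800 × 0.942 = 13942
Group 4: 8300 × 0.951 = 7893
Giving 11723 / 14453 / 13942 / 7893.
Period 2:
Births: 14453 × 0.496 = 7169 ; 13942 × 0.528 = 7361 → 14530
Group 2: 11723 × 0.97 = 11371
Group 3: 14453 × 0.942 = 13615
Group 4: 13942 × 0.951 = 13259
Giving 14530 / 11371 / 13615 / 13259.
Period 3:
Births: 11371 × 0.496 = 5640 ; 13615 × 0.528 = 7189 → 12829
Group 2: 14530 × 0.97 = 14094
Group 3: 11371 × 0.942 = 10711
Group 4: 13615 × 0.951 = 12948
Giving 12829 / 14094 / 10711 / 12948.
Period 4:
Births: 14094 × 0.496 = 6991 ; 10711 × 0.528 = 5655 → 12646
Group 2: 12829 × 0.97 = 12444
Group 3: 14094 × 0.942 = 13277
Group 4: 10711 × 0.951 = 10186
Giving 12646 / 12444 / 13277 / 10186.
Scenario A total after 4 periods: 48553
Scenario B projection —
Period 1:
Births: 14800 × 0.446 = 6601 ; 8300 × 0.528 = 4382 → 10983
Group 2: 14900 × 0.97 = 14453
Group 3: 14800 × 0.942 = 13942
Group 4: 8300 × 0.951 = 7893
Giving 10983 / 14453 / 13942 / 7893.
Period 2:
Births: 14453 × 0.446 = 6446 ; 13942 × 0.528 = 7361 → 13807
Group 2: 10983 × 0.97 = 10654
Group 3: 14453 × 0.942 = 13615
Group 4: 13942 × 0.951 = 13259
Giving 13807 / 10654 / 13615 / 13259.
Period 3:
Births: 10654 × 0.446 = 4752 ; 13615 × 0.528 = 7189 → 11941
Group 2: 13807 × 0.97 = 13393
Group 3: 10654 × 0.942 = 10036
Group 4: 13615 × 0.951 = 12948
Giving 11941 / 13393 / 10036 / 12948.
Period 4:
Births: 13393 × 0.446 = 5973 ; 10036 × 0.528 = 5299 → 11272
Group 2: 11941 × 0.97 = 11583
Group 3: 13393 × 0.942 = 12616
Group 4: 10036 × 0.951 = 9544
Giving 11272 / 11583 / 12616 / 9544.
Scenario B total after 4 periods: 45015
Difference B − A = 45015 − 48553 = -3538

-3538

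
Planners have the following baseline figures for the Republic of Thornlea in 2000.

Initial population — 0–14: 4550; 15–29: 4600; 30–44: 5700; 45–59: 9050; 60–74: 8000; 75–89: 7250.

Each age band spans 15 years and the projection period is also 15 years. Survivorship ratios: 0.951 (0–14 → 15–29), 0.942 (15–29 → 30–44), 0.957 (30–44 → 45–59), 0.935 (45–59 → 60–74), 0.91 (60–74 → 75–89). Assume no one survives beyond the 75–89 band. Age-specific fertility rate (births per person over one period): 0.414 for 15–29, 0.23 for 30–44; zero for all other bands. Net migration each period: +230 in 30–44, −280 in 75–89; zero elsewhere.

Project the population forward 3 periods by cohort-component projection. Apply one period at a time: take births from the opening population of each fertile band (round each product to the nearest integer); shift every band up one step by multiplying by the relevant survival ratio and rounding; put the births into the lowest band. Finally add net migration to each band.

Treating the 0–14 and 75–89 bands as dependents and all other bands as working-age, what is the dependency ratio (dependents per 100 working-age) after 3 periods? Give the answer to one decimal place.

47.2

Period 1:
Births: 4600 × 0.414 = 1904  |  5700 × 0.23 = 1311 — total 3215
15–29: 4550 × 0.951 = 4327
30–44: 4600 × 0.942 = 4333
45–59: 5700 × 0.957 = 5455
60–74: 9050 × 0.935 = 8462
75–89: 8000 × 0.91 = 7280
Net migration: 30–44 + 230 → 4563; 75–89 − 280 → 7000
→ [3215, 4327, 4563, 5455, 8462, 7000]
Period 2:
Births: 4327 × 0.414 = 1791  |  4563 × 0.23 = 1049 — total 2840
15–29: 3215 × 0.951 = 3057
30–44: 4327 × 0.942 = 4076
45–59: 4563 × 0.957 = 4367
60–74: 5455 × 0.935 = 5100
75–89: 8462 × 0.91 = 7700
Net migration: 30–44 + 230 → 4306; 75–89 − 280 → 7420
→ [2840, 3057, 4306, 4367, 5100, 7420]
Period 3:
Births: 3057 × 0.414 = 1266  |  4306 × 0.23 = 990 — total 2256
15–29: 2840 × 0.951 = 2701
30–44: 3057 × 0.942 = 2880
45–59: 4306 × 0.957 = 4121
60–74: 4367 × 0.935 = 4083
75–89: 5100 × 0.91 = 4641
Net migration: 30–44 + 230 → 3110; 75–89 − 280 → 4361
→ [2256, 2701, 3110, 4121, 4083, 4361]
Dependents (band 0–14 + band 75–89) = 2256 + 4361 = 6617; working-age = 14015; ratio = 6617/14015 × 100 = 47.2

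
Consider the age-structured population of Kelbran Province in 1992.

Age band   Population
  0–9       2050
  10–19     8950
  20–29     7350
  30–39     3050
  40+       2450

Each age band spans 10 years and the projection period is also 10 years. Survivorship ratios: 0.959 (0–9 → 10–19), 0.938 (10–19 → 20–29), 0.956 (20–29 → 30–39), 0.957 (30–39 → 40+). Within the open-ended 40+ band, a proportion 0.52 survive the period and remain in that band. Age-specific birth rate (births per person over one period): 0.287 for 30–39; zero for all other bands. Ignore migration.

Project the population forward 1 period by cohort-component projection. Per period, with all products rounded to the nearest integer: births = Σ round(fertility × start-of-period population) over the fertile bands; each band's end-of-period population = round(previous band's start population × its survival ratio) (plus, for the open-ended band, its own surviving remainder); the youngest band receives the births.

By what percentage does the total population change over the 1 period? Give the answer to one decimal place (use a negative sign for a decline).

-5.8

(Bands numbered youngest = 1 to oldest = 5.)
Period 1:
Births: 3050 × 0.287 = 875
Band 2: 2050 × 0.959 = 1966
Band 3: 8950 × 0.938 = 8395
Band 4: 7350 × 0.956 = 7027
Band 5: 3050 × 0.957 + 2450 × 0.52 = 2919 + 1274 = 4193
→ [875, 1966, 8395, 7027, 4193]
Total: 23850 → 22456; change = -1394; percentage change = -5.8%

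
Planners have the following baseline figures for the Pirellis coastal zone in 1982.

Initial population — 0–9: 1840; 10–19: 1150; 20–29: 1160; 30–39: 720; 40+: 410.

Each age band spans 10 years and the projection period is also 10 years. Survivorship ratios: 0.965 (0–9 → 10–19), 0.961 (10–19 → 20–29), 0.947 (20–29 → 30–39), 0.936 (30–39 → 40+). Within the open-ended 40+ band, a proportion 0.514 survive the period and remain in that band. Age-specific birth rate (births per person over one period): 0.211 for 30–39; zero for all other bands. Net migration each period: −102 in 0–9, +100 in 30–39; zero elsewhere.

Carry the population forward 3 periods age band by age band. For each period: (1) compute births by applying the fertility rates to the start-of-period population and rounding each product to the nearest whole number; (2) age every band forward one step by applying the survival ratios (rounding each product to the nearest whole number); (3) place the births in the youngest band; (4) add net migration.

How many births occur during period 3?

[period 1]
Births: 720 × 0.211 = 152
10–19: 1840 × 0.965 = 1776
20–29: 1150 × 0.961 = 1105
30–39: 1160 × 0.947 = 1099
40+: 720 × 0.936 + 410 × 0.514 = 674 + 211 = 885
Net migration: 0–9 − 102 → 50; 30–39 + 100 → 1199
End of period: [50, 1776, 1105, 1199, 885]
[period 2]
Births: 1199 × 0.211 = 253
10–19: 50 × 0.965 = 48
20–29: 1776 × 0.961 = 1707
30–39: 1105 × 0.947 = 1046
40+: 1199 × 0.936 + 885 × 0.514 = 1122 + 455 = 1577
Net migration: 0–9 − 102 → 151; 30–39 + 100 → 1146
End of period: [151, 48, 1707, 1146, 1577]
[period 3]
Births: 1146 × 0.211 = 242
10–19: 151 × 0.965 = 146
20–29: 48 × 0.961 = 46
30–39: 1707 × 0.947 = 1617
40+: 1146 × 0.936 + 1577 × 0.514 = 1073 + 811 = 1884
Net migration: 0–9 − 102 → 140; 30–39 + 100 → 1717
End of period: [140, 146, 46, 1717, 1884]

242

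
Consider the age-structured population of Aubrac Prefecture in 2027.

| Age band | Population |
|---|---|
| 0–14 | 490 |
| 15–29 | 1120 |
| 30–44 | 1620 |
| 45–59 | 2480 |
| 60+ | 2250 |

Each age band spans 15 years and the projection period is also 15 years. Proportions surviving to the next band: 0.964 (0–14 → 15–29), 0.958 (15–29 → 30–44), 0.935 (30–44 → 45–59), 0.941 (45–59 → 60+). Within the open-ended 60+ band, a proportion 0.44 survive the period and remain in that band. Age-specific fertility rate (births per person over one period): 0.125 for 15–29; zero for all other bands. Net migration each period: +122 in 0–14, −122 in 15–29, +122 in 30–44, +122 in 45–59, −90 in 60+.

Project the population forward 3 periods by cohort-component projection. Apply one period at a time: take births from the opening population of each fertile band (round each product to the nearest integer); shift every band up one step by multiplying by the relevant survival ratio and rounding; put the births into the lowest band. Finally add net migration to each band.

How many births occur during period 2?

44

[period 1]
Births: 1120 × 0.125 = 140
15–29: 490 × 0.964 = 472
30–44: 1120 × 0.958 = 1073
45–59: 1620 × 0.935 = 1515
60+: 2480 × 0.941 + 2250 × 0.44 = 2334 + 990 = 3324
Net migration: 0–14 + 122 → 262; 15–29 − 122 → 350; 30–44 + 122 → 1195; 45–59 + 122 → 1637; 60+ − 90 → 3234
Population now: 0–14=262, 15–29=350, 30–44=1195, 45–59=1637, 60+=3234
[period 2]
Births: 350 × 0.125 = 44
15–29: 262 × 0.964 = 253
30–44: 350 × 0.958 = 335
45–59: 1195 × 0.935 = 1117
60+: 1637 × 0.941 + 3234 × 0.44 = 1540 + 1423 = 2963
Net migration: 0–14 + 122 → 166; 15–29 − 122 → 131; 30–44 + 122 → 457; 45–59 + 122 → 1239; 60+ − 90 → 2873
Population now: 0–14=166, 15–29=131, 30–44=457, 45–59=1239, 60+=2873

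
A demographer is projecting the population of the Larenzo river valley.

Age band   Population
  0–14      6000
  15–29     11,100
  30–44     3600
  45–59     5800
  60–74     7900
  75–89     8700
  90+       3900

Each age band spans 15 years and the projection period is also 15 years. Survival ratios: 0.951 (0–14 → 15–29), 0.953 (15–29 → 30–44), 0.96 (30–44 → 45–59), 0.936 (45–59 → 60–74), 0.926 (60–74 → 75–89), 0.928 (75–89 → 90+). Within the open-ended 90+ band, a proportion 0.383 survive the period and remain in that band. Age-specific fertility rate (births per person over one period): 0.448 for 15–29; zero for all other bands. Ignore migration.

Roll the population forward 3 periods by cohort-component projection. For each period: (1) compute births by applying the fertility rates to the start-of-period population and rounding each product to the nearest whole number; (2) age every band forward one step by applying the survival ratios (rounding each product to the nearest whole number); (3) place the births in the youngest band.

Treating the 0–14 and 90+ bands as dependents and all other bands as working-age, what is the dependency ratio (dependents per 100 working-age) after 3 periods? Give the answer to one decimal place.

43.7

(Bands numbered youngest = 1 to oldest = 7.)
Period 1:
Births: 11100 * 0.448 = 4973
Band 2: 6000 * 0.951 = 5706
Band 3: 11100 * 0.953 = 10578
Band 4: 3600 * 0.96 = 3456
Band 5: 5800 * 0.936 = 5429
Band 6: 7900 * 0.926 = 7315
Band 7: 8700 * 0.928 + 3900 * 0.383 = 8074 + 1494 = 9568
Giving 4973 / 5706 / 10578 / 3456 / 5429 / 7315 / 9568.
Period 2:
Births: 5706 * 0.448 = 2556
Band 2: 4973 * 0.951 = 4729
Band 3: 5706 * 0.953 = 5438
Band 4: 10578 * 0.96 = 10155
Band 5: 3456 * 0.936 = 3235
Band 6: 5429 * 0.926 = 5027
Band 7: 7315 * 0.928 + 9568 * 0.383 = 6788 + 3665 = 10453
Giving 2556 / 4729 / 5438 / 10155 / 3235 / 5027 / 10453.
Period 3:
Births: 4729 * 0.448 = 2119
Band 2: 2556 * 0.951 = 2431
Band 3: 4729 * 0.953 = 4507
Band 4: 5438 * 0.96 = 5220
Band 5: 10155 * 0.936 = 9505
Band 6: 3235 * 0.926 = 2996
Band 7: 5027 * 0.928 + 10453 * 0.383 = 4665 + 4003 = 8668
Giving 2119 / 2431 / 4507 / 5220 / 9505 / 2996 / 8668.
Dependents (band 0–14 + band 90+) = 2119 + 8668 = 10787; working-age = 24659; ratio = 10787/24659 × 100 = 43.7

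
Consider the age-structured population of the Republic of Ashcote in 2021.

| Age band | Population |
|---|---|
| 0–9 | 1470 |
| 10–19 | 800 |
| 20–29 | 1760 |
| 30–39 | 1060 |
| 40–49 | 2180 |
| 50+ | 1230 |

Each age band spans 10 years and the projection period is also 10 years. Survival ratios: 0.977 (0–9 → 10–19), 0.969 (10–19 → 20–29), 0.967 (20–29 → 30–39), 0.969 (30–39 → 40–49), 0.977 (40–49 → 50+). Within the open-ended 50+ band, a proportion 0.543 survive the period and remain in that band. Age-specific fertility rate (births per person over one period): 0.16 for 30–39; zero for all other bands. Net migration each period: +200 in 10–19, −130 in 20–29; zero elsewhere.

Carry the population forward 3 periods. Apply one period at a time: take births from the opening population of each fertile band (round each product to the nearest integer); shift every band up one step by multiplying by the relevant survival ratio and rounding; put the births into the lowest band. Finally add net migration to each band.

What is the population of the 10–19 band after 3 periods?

466

[period 1]
Births: 1060 × 0.16 = 170
10–19: 1470 × 0.977 = 1436
20–29: 800 × 0.969 = 775
30–39: 1760 × 0.967 = 1702
40–49: 1060 × 0.969 = 1027
50+: 2180 × 0.977 + 1230 × 0.543 = 2130 + 668 = 2798
Net migration: 10–19 + 200 → 1636; 20–29 − 130 → 645
Population now: 0–9=170, 10–19=1636, 20–29=645, 30–39=1702, 40–49=1027, 50+=2798
[period 2]
Births: 1702 × 0.16 = 272
10–19: 170 × 0.977 = 166
20–29: 1636 × 0.969 = 1585
30–39: 645 × 0.967 = 624
40–49: 1702 × 0.969 = 1649
50+: 1027 × 0.977 + 2798 × 0.543 = 1003 + 1519 = 2522
Net migration: 10–19 + 200 → 366; 20–29 − 130 → 1455
Population now: 0–9=272, 10–19=366, 20–29=1455, 30–39=624, 40–49=1649, 50+=2522
[period 3]
Births: 624 × 0.16 = 100
10–19: 272 × 0.977 = 266
20–29: 366 × 0.969 = 355
30–39: 1455 × 0.967 = 1407
40–49: 624 × 0.969 = 605
50+: 1649 × 0.977 + 2522 × 0.543 = 1611 + 1369 = 2980
Net migration: 10–19 + 200 → 466; 20–29 − 130 → 225
Population now: 0–9=100, 10–19=466, 20–29=225, 30–39=1407, 40–49=605, 50+=2980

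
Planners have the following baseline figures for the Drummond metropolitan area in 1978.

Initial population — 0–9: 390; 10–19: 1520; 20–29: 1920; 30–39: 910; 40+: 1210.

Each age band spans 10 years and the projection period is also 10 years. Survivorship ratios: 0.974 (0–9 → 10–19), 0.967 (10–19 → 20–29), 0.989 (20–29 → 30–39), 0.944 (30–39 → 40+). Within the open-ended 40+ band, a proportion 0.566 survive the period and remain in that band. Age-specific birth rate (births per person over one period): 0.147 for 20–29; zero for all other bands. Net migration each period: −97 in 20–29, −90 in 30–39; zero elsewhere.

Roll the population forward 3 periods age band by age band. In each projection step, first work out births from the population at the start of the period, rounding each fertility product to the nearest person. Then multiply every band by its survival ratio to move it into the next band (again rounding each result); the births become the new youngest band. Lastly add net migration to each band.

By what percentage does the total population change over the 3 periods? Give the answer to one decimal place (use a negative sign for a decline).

Let band 1 be 0–9 through band 5 = 40+.
[period 1]
Births: 1920 * 0.147 = 282
Band 2: 390 * 0.974 = 380
Band 3: 1520 * 0.967 = 1470
Band 4: 1920 * 0.989 = 1899
Band 5: 910 * 0.944 + 1210 * 0.566 = 859 + 685 = 1544
Net migration: Band 3 − 97 → 1373; Band 4 − 90 → 1809
Giving 282 / 380 / 1373 / 1809 / 1544.
[period 2]
Births: 1373 * 0.147 = 202
Band 2: 282 * 0.974 = 275
Band 3: 380 * 0.967 = 367
Band 4: 1373 * 0.989 = 1358
Band 5: 1809 * 0.944 + 1544 * 0.566 = 1708 + 874 = 2582
Net migration: Band 3 − 97 → 270; Band 4 − 90 → 1268
Giving 202 / 275 / 270 / 1268 / 2582.
[period 3]
Births: 270 * 0.147 = 40
Band 2: 202 * 0.974 = 197
Band 3: 275 * 0.967 = 266
Band 4: 270 * 0.989 = 267
Band 5: 1268 * 0.944 + 2582 * 0.566 = 1197 + 1461 = 2658
Net migration: Band 3 − 97 → 169; Band 4 − 90 → 177
Giving 40 / 197 / 169 / 177 / 2658.
Total: 5950 → 3241; change = -2709; percentage change = -45.5%

-45.5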